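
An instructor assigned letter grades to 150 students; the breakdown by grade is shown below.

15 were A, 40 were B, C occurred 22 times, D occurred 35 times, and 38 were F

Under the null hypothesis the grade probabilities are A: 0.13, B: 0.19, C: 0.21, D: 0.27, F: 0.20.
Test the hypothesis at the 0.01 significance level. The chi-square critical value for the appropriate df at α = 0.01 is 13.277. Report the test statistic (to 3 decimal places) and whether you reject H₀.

Expected counts E_i = n·p_i: 150×0.13 = 19.5, 150×0.19 = 28.5, 150×0.21 = 31.5, 150×0.27 = 40.5, 150×0.20 = 30.
χ² = (15−19.5)²/19.5 + (40−28.5)²/28.5 + (22−31.5)²/31.5 + (35−40.5)²/40.5 + (38−30)²/30
   = 1.0385 + 4.6404 + 2.8651 + 0.7469 + 2.1333
Sum = 11.424
df = 4. Since 11.424 < 13.277, we do not reject H₀.

11.424; do not reject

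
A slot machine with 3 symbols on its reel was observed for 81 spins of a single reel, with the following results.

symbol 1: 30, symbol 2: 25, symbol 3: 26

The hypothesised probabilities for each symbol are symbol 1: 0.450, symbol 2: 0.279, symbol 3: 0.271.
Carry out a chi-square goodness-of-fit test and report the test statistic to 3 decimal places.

Expected counts E_i = n·p_i: 81×0.450 = 36.45, 81×0.279 = 22.599, 81×0.271 = 21.951.
symbol 1: (30 − 36.45)²/36.45 = 41.6025/36.45 = 1.1414
symbol 2: (25 − 22.599)²/22.599 = 5.764801/22.599 = 0.2551
symbol 3: (26 − 21.951)²/21.951 = 16.394401/21.951 = 0.7469
Sum = 2.143

2.143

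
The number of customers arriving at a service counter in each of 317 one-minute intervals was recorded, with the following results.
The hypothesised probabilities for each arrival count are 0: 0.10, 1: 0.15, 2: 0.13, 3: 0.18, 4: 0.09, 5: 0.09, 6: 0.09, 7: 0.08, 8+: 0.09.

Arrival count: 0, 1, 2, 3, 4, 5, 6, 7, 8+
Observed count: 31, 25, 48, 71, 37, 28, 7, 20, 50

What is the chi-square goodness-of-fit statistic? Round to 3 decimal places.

51.296

Expected counts E_i = n·p_i: 317×0.10 = 31.7, 317×0.15 = 47.55, 317×0.13 = 41.21, 317×0.18 = 57.06, 317×0.09 = 28.53, 317×0.09 = 28.53, 317×0.09 = 28.53, 317×0.08 = 25.36, 317×0.09 = 28.53.
χ² = (31−31.7)²/31.7 + (25−47.55)²/47.55 + (48−41.21)²/41.21 + (71−57.06)²/57.06 + (37−28.53)²/28.53 + (28−28.53)²/28.53 + (7−28.53)²/28.53 + (20−25.36)²/25.36 + (50−28.53)²/28.53
   = 0.0155 + 10.6941 + 1.1188 + 3.4056 + 2.5146 + 0.0098 + 16.2475 + 1.1329 + 16.1571
Sum = 51.296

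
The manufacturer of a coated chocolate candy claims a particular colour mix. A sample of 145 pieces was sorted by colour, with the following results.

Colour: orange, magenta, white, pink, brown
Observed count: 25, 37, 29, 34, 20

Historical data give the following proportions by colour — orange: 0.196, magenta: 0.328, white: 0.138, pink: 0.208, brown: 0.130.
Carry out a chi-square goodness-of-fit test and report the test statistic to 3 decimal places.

7.354

Expected counts E_i = n·p_i: 145×0.196 = 28.42, 145×0.328 = 47.56, 145×0.138 = 20.01, 145×0.208 = 30.16, 145×0.130 = 18.85.
orange: (25 − 28.42)²/28.42 = 11.6964/28.42 = 0.4116
magenta: (37 − 47.56)²/47.56 = 111.5136/47.56 = 2.3447
white: (29 − 20.01)²/20.01 = 80.8201/20.01 = 4.0390
pink: (34 − 30.16)²/30.16 = 14.7456/30.16 = 0.4889
brown: (20 − 18.85)²/18.85 = 1.3225/18.85 = 0.0702
Sum = 7.354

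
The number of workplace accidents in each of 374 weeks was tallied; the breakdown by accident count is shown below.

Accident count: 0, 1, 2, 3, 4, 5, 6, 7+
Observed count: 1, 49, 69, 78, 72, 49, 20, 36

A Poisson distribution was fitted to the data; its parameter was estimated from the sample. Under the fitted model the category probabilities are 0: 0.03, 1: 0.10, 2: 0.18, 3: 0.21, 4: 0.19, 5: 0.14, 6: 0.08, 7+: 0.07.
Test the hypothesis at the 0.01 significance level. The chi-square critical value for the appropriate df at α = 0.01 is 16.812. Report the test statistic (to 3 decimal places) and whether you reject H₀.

20.153; reject

Expected counts E_i = n·p_i: 374×0.03 = 11.22, 374×0.10 = 37.4, 374×0.18 = 67.32, 374×0.21 = 78.54, 374×0.19 = 71.06, 374×0.14 = 52.36, 374×0.08 = 29.92, 374×0.07 = 26.18.
χ² = (1−11.22)²/11.22 + (49−37.4)²/37.4 + (69−67.32)²/67.32 + (78−78.54)²/78.54 + (72−71.06)²/71.06 + (49−52.36)²/52.36 + (20−29.92)²/29.92 + (36−26.18)²/26.18
   = 9.3091 + 3.5979 + 0.0419 + 0.0037 + 0.0124 + 0.2156 + 3.2890 + 3.6834
Sum = 20.153
df = 6. Since 20.153 > 16.812, we reject H₀.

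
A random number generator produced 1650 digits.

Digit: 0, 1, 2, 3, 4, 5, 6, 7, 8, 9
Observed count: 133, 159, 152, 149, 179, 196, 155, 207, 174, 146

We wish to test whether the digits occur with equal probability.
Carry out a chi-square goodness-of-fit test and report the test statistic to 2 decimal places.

29.99

Expected count for each of the 10 categories: 1650/10 = 165.
χ² = (133−165)²/165 + (159−165)²/165 + (152−165)²/165 + (149−165)²/165 + (179−165)²/165 + (196−165)²/165 + (155−165)²/165 + (207−165)²/165 + (174−165)²/165 + (146−165)²/165
   = 6.206 + 0.218 + 1.024 + 1.552 + 1.188 + 5.824 + 0.606 + 10.691 + 0.491 + 2.188
Sum = 29.99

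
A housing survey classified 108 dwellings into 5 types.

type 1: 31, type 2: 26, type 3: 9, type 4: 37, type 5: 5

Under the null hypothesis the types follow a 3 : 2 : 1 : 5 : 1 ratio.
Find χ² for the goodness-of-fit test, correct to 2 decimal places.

7.35

Ratio total = 12. Expected counts: 108×3/12 = 27, 108×2/12 = 18, 108×1/12 = 9, 108×5/12 = 45, 108×1/12 = 9.
cat         O        E   (O−E)²/E
type 1     31       27      0.593
type 2     26       18      3.556
type 3      9        9      0.000
type 4     37       45      1.422
type 5      5        9      1.778
Sum = 7.35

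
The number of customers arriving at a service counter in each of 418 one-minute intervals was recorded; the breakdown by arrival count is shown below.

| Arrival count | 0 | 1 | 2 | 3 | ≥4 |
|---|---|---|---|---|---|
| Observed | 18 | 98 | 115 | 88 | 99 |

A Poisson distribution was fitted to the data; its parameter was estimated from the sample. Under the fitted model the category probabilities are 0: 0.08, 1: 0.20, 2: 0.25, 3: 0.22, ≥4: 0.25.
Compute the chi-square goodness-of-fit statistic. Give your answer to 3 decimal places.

11.124

Expected counts E_i = n·p_i: 418×0.08 = 33.44, 418×0.20 = 83.6, 418×0.25 = 104.5, 418×0.22 = 91.96, 418×0.25 = 104.5.
0: (18 − 33.44)²/33.44 = 238.3936/33.44 = 7.1290
1: (98 − 83.6)²/83.6 = 207.36/83.6 = 2.4804
2: (115 − 104.5)²/104.5 = 110.25/104.5 = 1.0550
3: (88 − 91.96)²/91.96 = 15.6816/91.96 = 0.1705
≥4: (99 − 104.5)²/104.5 = 30.25/104.5 = 0.2895
Sum = 11.124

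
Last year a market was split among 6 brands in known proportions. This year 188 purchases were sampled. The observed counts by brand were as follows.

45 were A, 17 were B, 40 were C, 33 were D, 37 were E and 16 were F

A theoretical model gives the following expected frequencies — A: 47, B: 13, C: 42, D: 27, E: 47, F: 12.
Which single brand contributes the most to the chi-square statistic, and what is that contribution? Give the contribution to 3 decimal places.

cat         O        E   (O−E)²/E
A          45       47     0.0851
B          17       13     1.2308
C          40       42     0.0952
D          33       27     1.3333
E          37       47     2.1277
F          16       12     1.3333
The largest term is for E: 2.128.

E, 2.128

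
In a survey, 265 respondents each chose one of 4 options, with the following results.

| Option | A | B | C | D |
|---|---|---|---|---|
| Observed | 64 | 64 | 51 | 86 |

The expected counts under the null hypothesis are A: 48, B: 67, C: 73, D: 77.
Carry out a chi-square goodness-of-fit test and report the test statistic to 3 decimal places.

A: (64 − 48)²/48 = 256/48 = 5.3333
B: (64 − 67)²/67 = 9/67 = 0.1343
C: (51 − 73)²/73 = 484/73 = 6.6301
D: (86 − 77)²/77 = 81/77 = 1.0519
Sum = 13.150

13.150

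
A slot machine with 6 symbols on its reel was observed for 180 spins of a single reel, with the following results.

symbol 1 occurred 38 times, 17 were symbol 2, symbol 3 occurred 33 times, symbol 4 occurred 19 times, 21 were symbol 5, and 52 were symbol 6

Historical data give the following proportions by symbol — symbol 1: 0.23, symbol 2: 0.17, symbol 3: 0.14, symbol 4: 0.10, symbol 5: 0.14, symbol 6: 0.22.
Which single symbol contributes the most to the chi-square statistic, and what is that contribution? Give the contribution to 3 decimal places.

symbol 2, 6.044

Expected counts E_i = n·p_i: 180×0.23 = 41.4, 180×0.17 = 30.6, 180×0.14 = 25.2, 180×0.10 = 18, 180×0.14 = 25.2, 180×0.22 = 39.6.
χ² = (38−41.4)²/41.4 + (17−30.6)²/30.6 + (33−25.2)²/25.2 + (19−18)²/18 + (21−25.2)²/25.2 + (52−39.6)²/39.6
   = 0.2792 + 6.0444 + 2.4143 + 0.0556 + 0.7000 + 3.8828
The largest term is for symbol 2: 6.044.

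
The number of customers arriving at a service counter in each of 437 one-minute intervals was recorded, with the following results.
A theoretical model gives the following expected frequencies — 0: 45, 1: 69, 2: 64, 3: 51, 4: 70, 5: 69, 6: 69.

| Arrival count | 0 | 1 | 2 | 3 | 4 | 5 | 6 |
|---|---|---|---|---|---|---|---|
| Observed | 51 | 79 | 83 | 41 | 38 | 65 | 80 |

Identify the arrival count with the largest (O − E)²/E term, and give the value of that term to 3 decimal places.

χ² = (51−45)²/45 + (79−69)²/69 + (83−64)²/64 + (41−51)²/51 + (38−70)²/70 + (65−69)²/69 + (80−69)²/69
   = 0.8000 + 1.4493 + 5.6406 + 1.9608 + 14.6286 + 0.2319 + 1.7536
The largest term is for 4: 14.629.

4, 14.629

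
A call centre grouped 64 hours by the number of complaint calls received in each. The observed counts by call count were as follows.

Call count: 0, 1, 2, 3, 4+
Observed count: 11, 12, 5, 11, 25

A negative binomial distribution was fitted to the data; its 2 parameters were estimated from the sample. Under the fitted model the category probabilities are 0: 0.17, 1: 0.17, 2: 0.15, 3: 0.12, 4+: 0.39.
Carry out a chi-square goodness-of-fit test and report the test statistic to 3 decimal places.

3.756

Expected counts E_i = n·p_i: 64×0.17 = 10.88, 64×0.17 = 10.88, 64×0.15 = 9.6, 64×0.12 = 7.68, 64×0.39 = 24.96.
cat         O        E   (O−E)²/E
0          11    10.88     0.0013
1          12    10.88     0.1153
2           5      9.6     2.2042
3          11     7.68     1.4352
4+         25    24.96     0.0001
Sum = 3.756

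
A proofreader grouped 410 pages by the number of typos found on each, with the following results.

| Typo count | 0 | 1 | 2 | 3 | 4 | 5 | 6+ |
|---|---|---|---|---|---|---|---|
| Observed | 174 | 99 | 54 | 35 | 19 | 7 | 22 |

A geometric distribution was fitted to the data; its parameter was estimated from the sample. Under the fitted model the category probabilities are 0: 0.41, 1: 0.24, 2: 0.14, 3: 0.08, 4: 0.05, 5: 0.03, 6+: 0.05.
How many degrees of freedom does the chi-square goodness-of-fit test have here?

There are k = 7 categories and 1 parameter estimated from the data, so df = 7 − 1 − 1 = 5.

5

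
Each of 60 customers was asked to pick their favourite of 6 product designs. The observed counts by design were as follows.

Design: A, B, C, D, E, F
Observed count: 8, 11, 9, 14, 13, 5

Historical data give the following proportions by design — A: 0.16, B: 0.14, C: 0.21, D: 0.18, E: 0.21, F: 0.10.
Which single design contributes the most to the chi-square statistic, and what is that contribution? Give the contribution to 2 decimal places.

C, 1.03

Expected counts E_i = n·p_i: 60×0.16 = 9.6, 60×0.14 = 8.4, 60×0.21 = 12.6, 60×0.18 = 10.8, 60×0.21 = 12.6, 60×0.10 = 6.
χ² = (8−9.6)²/9.6 + (11−8.4)²/8.4 + (9−12.6)²/12.6 + (14−10.8)²/10.8 + (13−12.6)²/12.6 + (5−6)²/6
   = 0.267 + 0.805 + 1.029 + 0.948 + 0.013 + 0.167
The largest term is for C: 1.03.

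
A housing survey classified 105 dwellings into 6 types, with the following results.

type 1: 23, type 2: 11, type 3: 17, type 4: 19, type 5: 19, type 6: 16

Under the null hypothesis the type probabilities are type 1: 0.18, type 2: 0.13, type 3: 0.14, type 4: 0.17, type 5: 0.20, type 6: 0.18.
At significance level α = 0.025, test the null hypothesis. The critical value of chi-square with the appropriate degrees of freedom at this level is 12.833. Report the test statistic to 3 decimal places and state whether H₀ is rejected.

Expected counts E_i = n·p_i: 105×0.18 = 18.9, 105×0.13 = 13.65, 105×0.14 = 14.7, 105×0.17 = 17.85, 105×0.20 = 21, 105×0.18 = 18.9.
type 1: (23 − 18.9)²/18.9 = 16.81/18.9 = 0.8894
type 2: (11 − 13.65)²/13.65 = 7.0225/13.65 = 0.5145
type 3: (17 − 14.7)²/14.7 = 5.29/14.7 = 0.3599
type 4: (19 − 17.85)²/17.85 = 1.3225/17.85 = 0.0741
type 5: (19 − 21)²/21 = 4/21 = 0.1905
type 6: (16 − 18.9)²/18.9 = 8.41/18.9 = 0.4450
Sum = 2.473
df = 5. Since 2.473 < 12.833, we do not reject H₀.

2.473; do not reject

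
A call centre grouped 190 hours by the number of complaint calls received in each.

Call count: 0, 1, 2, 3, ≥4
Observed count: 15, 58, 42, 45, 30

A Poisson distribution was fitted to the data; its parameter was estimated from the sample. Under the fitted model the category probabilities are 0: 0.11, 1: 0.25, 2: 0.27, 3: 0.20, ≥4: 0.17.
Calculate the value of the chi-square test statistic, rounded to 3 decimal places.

7.126

Expected counts E_i = n·p_i: 190×0.11 = 20.9, 190×0.25 = 47.5, 190×0.27 = 51.3, 190×0.20 = 38, 190×0.17 = 32.3.
χ² = (15−20.9)²/20.9 + (58−47.5)²/47.5 + (42−51.3)²/51.3 + (45−38)²/38 + (30−32.3)²/32.3
   = 1.6656 + 2.3211 + 1.6860 + 1.2895 + 0.1638
Sum = 7.126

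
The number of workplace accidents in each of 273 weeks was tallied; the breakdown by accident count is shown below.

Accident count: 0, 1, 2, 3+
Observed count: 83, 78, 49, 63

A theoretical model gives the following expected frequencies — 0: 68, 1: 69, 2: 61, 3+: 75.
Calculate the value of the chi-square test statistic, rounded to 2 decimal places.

8.76

cat         O        E   (O−E)²/E
0          83       68      3.309
1          78       69      1.174
2          49       61      2.361
3+         63       75      1.920
Sum = 8.76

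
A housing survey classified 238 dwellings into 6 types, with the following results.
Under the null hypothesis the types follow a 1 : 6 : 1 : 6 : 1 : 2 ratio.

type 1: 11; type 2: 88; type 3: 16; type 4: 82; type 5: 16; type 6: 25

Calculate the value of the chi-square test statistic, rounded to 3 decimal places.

1.774

Ratio total = 17. Expected counts: 238×1/17 = 14, 238×6/17 = 84, 238×1/17 = 14, 238×6/17 = 84, 238×1/17 = 14, 238×2/17 = 28.
cat         O        E   (O−E)²/E
type 1     11       14     0.6429
type 2     88       84     0.1905
type 3     16       14     0.2857
type 4     82       84     0.0476
type 5     16       14     0.2857
type 6     25       28     0.3214
Sum = 1.774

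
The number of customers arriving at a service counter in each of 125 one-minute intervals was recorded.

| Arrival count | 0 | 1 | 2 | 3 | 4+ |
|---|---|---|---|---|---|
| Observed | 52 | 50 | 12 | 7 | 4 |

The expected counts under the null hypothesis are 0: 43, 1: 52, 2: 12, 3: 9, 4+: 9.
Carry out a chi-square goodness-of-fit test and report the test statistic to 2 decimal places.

0: (52 − 43)²/43 = 81/43 = 1.884
1: (50 − 52)²/52 = 4/52 = 0.077
2: (12 − 12)²/12 = 0/12 = 0.000
3: (7 − 9)²/9 = 4/9 = 0.444
4+: (4 − 9)²/9 = 25/9 = 2.778
Sum = 5.18

5.18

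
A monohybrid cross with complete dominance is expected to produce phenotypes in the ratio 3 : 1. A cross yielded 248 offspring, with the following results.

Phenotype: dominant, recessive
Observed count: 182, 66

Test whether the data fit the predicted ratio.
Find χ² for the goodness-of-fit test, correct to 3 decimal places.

0.344

Ratio total = 4. Expected counts: 248×3/4 = 186, 248×1/4 = 62.
dominant: (182 − 186)²/186 = 16/186 = 0.0860
recessive: (66 − 62)²/62 = 16/62 = 0.2581
Sum = 0.344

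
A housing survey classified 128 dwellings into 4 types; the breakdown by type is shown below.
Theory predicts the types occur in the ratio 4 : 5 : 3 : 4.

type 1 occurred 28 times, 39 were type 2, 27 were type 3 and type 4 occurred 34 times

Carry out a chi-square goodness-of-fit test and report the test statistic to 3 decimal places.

1.025

Ratio total = 16. Expected counts: 128×4/16 = 32, 128×5/16 = 40, 128×3/16 = 24, 128×4/16 = 32.
type 1: (28 − 32)²/32 = 16/32 = 0.5000
type 2: (39 − 40)²/40 = 1/40 = 0.0250
type 3: (27 − 24)²/24 = 9/24 = 0.3750
type 4: (34 − 32)²/32 = 4/32 = 0.1250
Sum = 1.025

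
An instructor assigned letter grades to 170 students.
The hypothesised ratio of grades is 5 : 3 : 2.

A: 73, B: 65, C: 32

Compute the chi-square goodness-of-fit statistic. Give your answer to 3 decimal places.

5.655

Ratio total = 10. Expected counts: 170×5/10 = 85, 170×3/10 = 51, 170×2/10 = 34.
χ² = (73−85)²/85 + (65−51)²/51 + (32−34)²/34
   = 1.6941 + 3.8431 + 0.1176
Sum = 5.655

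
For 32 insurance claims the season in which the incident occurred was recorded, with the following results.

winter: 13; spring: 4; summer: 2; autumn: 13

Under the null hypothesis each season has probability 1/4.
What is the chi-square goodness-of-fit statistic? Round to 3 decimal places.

Expected count for each of the 4 categories: 32/4 = 8.
winter: (13 − 8)²/8 = 25/8 = 3.1250
spring: (4 − 8)²/8 = 16/8 = 2.0000
summer: (2 − 8)²/8 = 36/8 = 4.5000
autumn: (13 − 8)²/8 = 25/8 = 3.1250
Sum = 12.750

12.750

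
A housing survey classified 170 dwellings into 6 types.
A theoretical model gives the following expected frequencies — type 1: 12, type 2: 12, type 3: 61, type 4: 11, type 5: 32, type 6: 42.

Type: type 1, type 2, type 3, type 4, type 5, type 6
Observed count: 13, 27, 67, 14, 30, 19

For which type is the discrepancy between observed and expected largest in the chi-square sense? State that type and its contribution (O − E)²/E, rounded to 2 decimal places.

type 1: (13 − 12)²/12 = 1/12 = 0.083
type 2: (27 − 12)²/12 = 225/12 = 18.750
type 3: (67 − 61)²/61 = 36/61 = 0.590
type 4: (14 − 11)²/11 = 9/11 = 0.818
type 5: (30 − 32)²/32 = 4/32 = 0.125
type 6: (19 − 42)²/42 = 529/42 = 12.595
The largest term is for type 2: 18.75.

type 2, 18.75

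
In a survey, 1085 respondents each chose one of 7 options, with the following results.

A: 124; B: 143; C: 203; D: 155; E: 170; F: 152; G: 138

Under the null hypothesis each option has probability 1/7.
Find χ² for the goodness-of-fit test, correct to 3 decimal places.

25.368

Expected count for each of the 7 categories: 1085/7 = 155.
χ² = (124−155)²/155 + (143−155)²/155 + (203−155)²/155 + (155−155)²/155 + (170−155)²/155 + (152−155)²/155 + (138−155)²/155
   = 6.2000 + 0.9290 + 14.8645 + 0.0000 + 1.4516 + 0.0581 + 1.8645
Sum = 25.368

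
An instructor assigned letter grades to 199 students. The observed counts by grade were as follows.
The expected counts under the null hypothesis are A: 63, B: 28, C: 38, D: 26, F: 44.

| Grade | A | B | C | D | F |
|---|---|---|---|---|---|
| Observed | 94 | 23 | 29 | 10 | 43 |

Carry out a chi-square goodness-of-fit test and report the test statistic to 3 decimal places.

A: (94 − 63)²/63 = 961/63 = 15.2540
B: (23 − 28)²/28 = 25/28 = 0.8929
C: (29 − 38)²/38 = 81/38 = 2.1316
D: (10 − 26)²/26 = 256/26 = 9.8462
F: (43 − 44)²/44 = 1/44 = 0.0227
Sum = 28.147

28.147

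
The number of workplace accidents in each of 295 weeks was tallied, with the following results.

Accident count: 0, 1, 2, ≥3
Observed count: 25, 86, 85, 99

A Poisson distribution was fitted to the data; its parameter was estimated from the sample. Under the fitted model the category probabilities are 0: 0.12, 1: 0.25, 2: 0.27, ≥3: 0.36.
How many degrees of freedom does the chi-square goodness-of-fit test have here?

There are k = 4 categories and 1 parameter estimated from the data, so df = 4 − 1 − 1 = 2.

2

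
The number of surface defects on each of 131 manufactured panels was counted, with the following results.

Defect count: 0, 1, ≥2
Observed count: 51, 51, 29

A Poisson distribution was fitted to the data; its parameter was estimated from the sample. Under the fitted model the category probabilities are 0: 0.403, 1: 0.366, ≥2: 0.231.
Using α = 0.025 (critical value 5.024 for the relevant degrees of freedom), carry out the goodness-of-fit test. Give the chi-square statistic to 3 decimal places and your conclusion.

Expected counts E_i = n·p_i: 131×0.403 = 52.793, 131×0.366 = 47.946, 131×0.231 = 30.261.
0: (51 − 52.793)²/52.793 = 3.214849/52.793 = 0.0609
1: (51 − 47.946)²/47.946 = 9.326916/47.946 = 0.1945
≥2: (29 − 30.261)²/30.261 = 1.590121/30.261 = 0.0525
Sum = 0.308
df = 1. Since 0.308 < 5.024, we do not reject H₀.

0.308; do not reject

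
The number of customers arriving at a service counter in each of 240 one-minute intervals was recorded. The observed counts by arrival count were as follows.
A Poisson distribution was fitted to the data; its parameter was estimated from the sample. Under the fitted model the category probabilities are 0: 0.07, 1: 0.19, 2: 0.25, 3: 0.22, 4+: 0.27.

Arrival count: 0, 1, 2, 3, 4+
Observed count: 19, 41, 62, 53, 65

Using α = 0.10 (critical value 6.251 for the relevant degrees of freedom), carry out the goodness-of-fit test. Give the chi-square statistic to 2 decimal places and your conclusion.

Expected counts E_i = n·p_i: 240×0.07 = 16.8, 240×0.19 = 45.6, 240×0.25 = 60, 240×0.22 = 52.8, 240×0.27 = 64.8.
cat         O        E   (O−E)²/E
0          19     16.8      0.288
1          41     45.6      0.464
2          62       60      0.067
3          53     52.8      0.001
4+         65     64.8      0.001
Sum = 0.82
df = 3. Since 0.82 < 6.251, we do not reject H₀.

0.82; do not reject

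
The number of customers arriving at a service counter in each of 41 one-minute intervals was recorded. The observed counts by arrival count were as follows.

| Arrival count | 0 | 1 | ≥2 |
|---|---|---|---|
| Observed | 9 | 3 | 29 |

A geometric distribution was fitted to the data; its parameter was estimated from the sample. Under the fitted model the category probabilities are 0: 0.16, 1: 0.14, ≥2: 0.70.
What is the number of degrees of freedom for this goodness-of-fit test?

There are k = 3 categories and 1 parameter estimated from the data, so df = 3 − 1 − 1 = 1.

1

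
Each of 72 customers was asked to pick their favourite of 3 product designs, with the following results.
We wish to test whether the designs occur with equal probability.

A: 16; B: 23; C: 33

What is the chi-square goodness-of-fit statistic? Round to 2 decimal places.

6.08

Expected count for each of the 3 categories: 72/3 = 24.
cat         O        E   (O−E)²/E
A          16       24      2.667
B          23       24      0.042
C          33       24      3.375
Sum = 6.08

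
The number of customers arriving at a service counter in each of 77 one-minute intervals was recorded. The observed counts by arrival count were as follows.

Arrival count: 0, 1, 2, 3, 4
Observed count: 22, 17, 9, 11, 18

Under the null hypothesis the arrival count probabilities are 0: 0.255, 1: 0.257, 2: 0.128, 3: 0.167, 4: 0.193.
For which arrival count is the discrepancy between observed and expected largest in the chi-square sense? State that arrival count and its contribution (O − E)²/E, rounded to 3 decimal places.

4, 0.663

Expected counts E_i = n·p_i: 77×0.255 = 19.635, 77×0.257 = 19.789, 77×0.128 = 9.856, 77×0.167 = 12.859, 77×0.193 = 14.861.
cat         O        E   (O−E)²/E
0          22   19.635     0.2849
1          17   19.789     0.3931
2           9    9.856     0.0743
3          11   12.859     0.2688
4          18   14.861     0.6630
The largest term is for 4: 0.663.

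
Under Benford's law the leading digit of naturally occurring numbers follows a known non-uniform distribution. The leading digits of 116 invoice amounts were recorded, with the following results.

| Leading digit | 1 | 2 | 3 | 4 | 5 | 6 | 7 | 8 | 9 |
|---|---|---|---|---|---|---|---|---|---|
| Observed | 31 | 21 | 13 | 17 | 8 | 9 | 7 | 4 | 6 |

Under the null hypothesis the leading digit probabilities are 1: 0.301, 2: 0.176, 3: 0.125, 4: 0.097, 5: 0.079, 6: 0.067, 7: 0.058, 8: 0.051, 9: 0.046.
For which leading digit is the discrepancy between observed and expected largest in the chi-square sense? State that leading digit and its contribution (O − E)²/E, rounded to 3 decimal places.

Expected counts E_i = n·p_i: 116×0.301 = 34.916, 116×0.176 = 20.416, 116×0.125 = 14.5, 116×0.097 = 11.252, 116×0.079 = 9.164, 116×0.067 = 7.772, 116×0.058 = 6.728, 116×0.051 = 5.916, 116×0.046 = 5.336.
χ² = (31−34.916)²/34.916 + (21−20.416)²/20.416 + (13−14.5)²/14.5 + (17−11.252)²/11.252 + (8−9.164)²/9.164 + (9−7.772)²/7.772 + (7−6.728)²/6.728 + (4−5.916)²/5.916 + (6−5.336)²/5.336
   = 0.4392 + 0.0167 + 0.1552 + 2.9363 + 0.1478 + 0.1940 + 0.0110 + 0.6205 + 0.0826
The largest term is for 4: 2.936.

4, 2.936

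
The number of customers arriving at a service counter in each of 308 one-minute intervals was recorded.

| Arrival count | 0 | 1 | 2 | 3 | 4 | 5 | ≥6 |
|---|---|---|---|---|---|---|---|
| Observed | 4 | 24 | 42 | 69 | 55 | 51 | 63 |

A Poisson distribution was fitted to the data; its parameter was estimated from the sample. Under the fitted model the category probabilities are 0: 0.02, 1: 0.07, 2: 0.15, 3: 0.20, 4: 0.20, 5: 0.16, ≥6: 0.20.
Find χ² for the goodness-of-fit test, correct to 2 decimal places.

Expected counts E_i = n·p_i: 308×0.02 = 6.16, 308×0.07 = 21.56, 308×0.15 = 46.2, 308×0.20 = 61.6, 308×0.20 = 61.6, 308×0.16 = 49.28, 308×0.20 = 61.6.
χ² = (4−6.16)²/6.16 + (24−21.56)²/21.56 + (42−46.2)²/46.2 + (69−61.6)²/61.6 + (55−61.6)²/61.6 + (51−49.28)²/49.28 + (63−61.6)²/61.6
   = 0.757 + 0.276 + 0.382 + 0.889 + 0.707 + 0.060 + 0.032
Sum = 3.10

3.10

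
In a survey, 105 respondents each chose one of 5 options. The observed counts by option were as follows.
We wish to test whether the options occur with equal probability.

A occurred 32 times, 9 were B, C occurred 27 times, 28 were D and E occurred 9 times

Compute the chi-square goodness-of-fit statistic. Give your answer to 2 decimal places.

Under H₀ each category has probability 1/5, so each expected count is 105/5 = 21.
cat         O        E   (O−E)²/E
A          32       21      5.762
B           9       21      6.857
C          27       21      1.714
D          28       21      2.333
E           9       21      6.857
Sum = 23.52

23.52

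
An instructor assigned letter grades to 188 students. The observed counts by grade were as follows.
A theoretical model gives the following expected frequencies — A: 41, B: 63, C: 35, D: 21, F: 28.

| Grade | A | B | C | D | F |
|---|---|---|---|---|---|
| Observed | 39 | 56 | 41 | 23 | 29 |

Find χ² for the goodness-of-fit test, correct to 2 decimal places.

A: (39 − 41)²/41 = 4/41 = 0.098
B: (56 − 63)²/63 = 49/63 = 0.778
C: (41 − 35)²/35 = 36/35 = 1.029
D: (23 − 21)²/21 = 4/21 = 0.190
F: (29 − 28)²/28 = 1/28 = 0.036
Sum = 2.13

2.13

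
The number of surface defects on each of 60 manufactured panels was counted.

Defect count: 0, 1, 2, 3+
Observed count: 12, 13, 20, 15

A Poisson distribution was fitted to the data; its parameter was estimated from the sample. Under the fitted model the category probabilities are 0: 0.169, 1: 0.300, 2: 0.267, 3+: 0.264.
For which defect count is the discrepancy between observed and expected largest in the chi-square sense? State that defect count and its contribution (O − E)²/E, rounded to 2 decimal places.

Expected counts E_i = n·p_i: 60×0.169 = 10.14, 60×0.300 = 18, 60×0.267 = 16.02, 60×0.264 = 15.84.
cat         O        E   (O−E)²/E
0          12    10.14      0.341
1          13       18      1.389
2          20    16.02      0.989
3+         15    15.84      0.045
The largest term is for 1: 1.39.

1, 1.39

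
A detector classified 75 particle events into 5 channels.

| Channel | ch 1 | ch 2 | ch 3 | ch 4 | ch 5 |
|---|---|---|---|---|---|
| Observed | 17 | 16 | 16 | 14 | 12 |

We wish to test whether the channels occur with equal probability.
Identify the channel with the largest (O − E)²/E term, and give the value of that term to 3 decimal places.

ch 5, 0.600

Under H₀ each category has probability 1/5, so each expected count is 75/5 = 15.
χ² = (17−15)²/15 + (16−15)²/15 + (16−15)²/15 + (14−15)²/15 + (12−15)²/15
   = 0.2667 + 0.0667 + 0.0667 + 0.0667 + 0.6000
The largest term is for ch 5: 0.600.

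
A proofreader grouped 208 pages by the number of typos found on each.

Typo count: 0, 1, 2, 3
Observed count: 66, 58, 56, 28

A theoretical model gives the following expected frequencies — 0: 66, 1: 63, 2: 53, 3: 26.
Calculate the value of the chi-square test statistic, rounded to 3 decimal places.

0.720

0: (66 − 66)²/66 = 0/66 = 0.0000
1: (58 − 63)²/63 = 25/63 = 0.3968
2: (56 − 53)²/53 = 9/53 = 0.1698
3: (28 − 26)²/26 = 4/26 = 0.1538
Sum = 0.720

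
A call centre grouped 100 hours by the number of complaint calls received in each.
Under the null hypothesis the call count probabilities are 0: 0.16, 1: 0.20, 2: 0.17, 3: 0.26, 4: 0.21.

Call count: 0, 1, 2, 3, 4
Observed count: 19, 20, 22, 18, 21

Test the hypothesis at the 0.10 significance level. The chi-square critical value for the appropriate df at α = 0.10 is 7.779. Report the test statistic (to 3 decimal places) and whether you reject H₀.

4.495; do not reject

Expected counts E_i = n·p_i: 100×0.16 = 16, 100×0.20 = 20, 100×0.17 = 17, 100×0.26 = 26, 100×0.21 = 21.
χ² = (19−16)²/16 + (20−20)²/20 + (22−17)²/17 + (18−26)²/26 + (21−21)²/21
   = 0.5625 + 0.0000 + 1.4706 + 2.4615 + 0.0000
Sum = 4.495
df = 4. Since 4.495 < 7.779, we do not reject H₀.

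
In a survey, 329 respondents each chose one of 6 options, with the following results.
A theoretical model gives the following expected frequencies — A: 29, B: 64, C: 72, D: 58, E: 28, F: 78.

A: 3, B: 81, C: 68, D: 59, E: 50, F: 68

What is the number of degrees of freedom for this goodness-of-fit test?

5

There are k = 6 categories and no parameters were estimated from the data, so df = 6 − 1 = 5.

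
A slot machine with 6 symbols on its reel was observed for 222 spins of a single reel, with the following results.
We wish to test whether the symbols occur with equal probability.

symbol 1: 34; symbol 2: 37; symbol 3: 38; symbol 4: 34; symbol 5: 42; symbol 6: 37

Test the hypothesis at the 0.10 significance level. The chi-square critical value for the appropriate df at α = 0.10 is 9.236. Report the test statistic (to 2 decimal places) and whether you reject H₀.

Under H₀ each category has probability 1/6, so each expected count is 222/6 = 37.
symbol 1: (34 − 37)²/37 = 9/37 = 0.243
symbol 2: (37 − 37)²/37 = 0/37 = 0.000
symbol 3: (38 − 37)²/37 = 1/37 = 0.027
symbol 4: (34 − 37)²/37 = 9/37 = 0.243
symbol 5: (42 − 37)²/37 = 25/37 = 0.676
symbol 6: (37 − 37)²/37 = 0/37 = 0.000
Sum = 1.19
df = 5. Since 1.19 < 9.236, we do not reject H₀.

1.19; do not reject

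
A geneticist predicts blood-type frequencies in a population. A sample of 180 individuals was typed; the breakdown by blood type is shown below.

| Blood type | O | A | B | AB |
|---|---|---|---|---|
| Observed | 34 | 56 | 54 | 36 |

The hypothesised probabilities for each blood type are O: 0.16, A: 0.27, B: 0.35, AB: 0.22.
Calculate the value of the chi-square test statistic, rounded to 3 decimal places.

3.679

Expected counts E_i = n·p_i: 180×0.16 = 28.8, 180×0.27 = 48.6, 180×0.35 = 63, 180×0.22 = 39.6.
χ² = (34−28.8)²/28.8 + (56−48.6)²/48.6 + (54−63)²/63 + (36−39.6)²/39.6
   = 0.9389 + 1.1267 + 1.2857 + 0.3273
Sum = 3.679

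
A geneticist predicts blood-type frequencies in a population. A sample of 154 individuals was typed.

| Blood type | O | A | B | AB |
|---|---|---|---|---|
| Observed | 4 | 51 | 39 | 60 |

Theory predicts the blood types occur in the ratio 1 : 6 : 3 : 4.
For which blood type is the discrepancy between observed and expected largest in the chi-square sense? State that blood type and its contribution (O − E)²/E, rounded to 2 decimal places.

Ratio total = 14. Expected counts: 154×1/14 = 11, 154×6/14 = 66, 154×3/14 = 33, 154×4/14 = 44.
cat         O        E   (O−E)²/E
O           4       11      4.455
A          51       66      3.409
B          39       33      1.091
AB         60       44      5.818
The largest term is for AB: 5.82.

AB, 5.82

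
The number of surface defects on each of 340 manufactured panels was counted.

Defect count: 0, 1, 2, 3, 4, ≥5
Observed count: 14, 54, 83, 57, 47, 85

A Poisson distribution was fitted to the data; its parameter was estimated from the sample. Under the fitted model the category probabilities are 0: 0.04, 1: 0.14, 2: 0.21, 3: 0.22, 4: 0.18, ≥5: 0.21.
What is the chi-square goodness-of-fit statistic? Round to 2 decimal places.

Expected counts E_i = n·p_i: 340×0.04 = 13.6, 340×0.14 = 47.6, 340×0.21 = 71.4, 340×0.22 = 74.8, 340×0.18 = 61.2, 340×0.21 = 71.4.
0: (14 − 13.6)²/13.6 = 0.16/13.6 = 0.012
1: (54 − 47.6)²/47.6 = 40.96/47.6 = 0.861
2: (83 − 71.4)²/71.4 = 134.56/71.4 = 1.885
3: (57 − 74.8)²/74.8 = 316.84/74.8 = 4.236
4: (47 − 61.2)²/61.2 = 201.64/61.2 = 3.295
≥5: (85 − 71.4)²/71.4 = 184.96/71.4 = 2.590
Sum = 12.88

12.88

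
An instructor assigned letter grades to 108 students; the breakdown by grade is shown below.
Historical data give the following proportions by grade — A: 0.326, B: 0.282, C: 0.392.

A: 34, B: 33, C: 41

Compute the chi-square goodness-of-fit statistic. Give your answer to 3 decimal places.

0.296

Expected counts E_i = n·p_i: 108×0.326 = 35.208, 108×0.282 = 30.456, 108×0.392 = 42.336.
cat         O        E   (O−E)²/E
A          34   35.208     0.0414
B          33   30.456     0.2125
C          41   42.336     0.0422
Sum = 0.296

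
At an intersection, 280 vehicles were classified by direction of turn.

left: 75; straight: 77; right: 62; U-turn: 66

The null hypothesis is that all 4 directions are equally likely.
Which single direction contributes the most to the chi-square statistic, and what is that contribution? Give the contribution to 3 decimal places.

right, 0.914

Expected count for each of the 4 categories: 280/4 = 70.
χ² = (75−70)²/70 + (77−70)²/70 + (62−70)²/70 + (66−70)²/70
   = 0.3571 + 0.7000 + 0.9143 + 0.2286
The largest term is for right: 0.914.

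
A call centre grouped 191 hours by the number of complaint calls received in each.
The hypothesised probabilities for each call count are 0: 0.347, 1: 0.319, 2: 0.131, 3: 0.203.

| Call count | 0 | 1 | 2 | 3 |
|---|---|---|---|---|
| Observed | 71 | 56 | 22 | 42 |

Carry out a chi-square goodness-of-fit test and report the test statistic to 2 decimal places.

Expected counts E_i = n·p_i: 191×0.347 = 66.277, 191×0.319 = 60.929, 191×0.131 = 25.021, 191×0.203 = 38.773.
0: (71 − 66.277)²/66.277 = 22.306729/66.277 = 0.337
1: (56 − 60.929)²/60.929 = 24.295041/60.929 = 0.399
2: (22 − 25.021)²/25.021 = 9.126441/25.021 = 0.365
3: (42 − 38.773)²/38.773 = 10.413529/38.773 = 0.269
Sum = 1.37

1.37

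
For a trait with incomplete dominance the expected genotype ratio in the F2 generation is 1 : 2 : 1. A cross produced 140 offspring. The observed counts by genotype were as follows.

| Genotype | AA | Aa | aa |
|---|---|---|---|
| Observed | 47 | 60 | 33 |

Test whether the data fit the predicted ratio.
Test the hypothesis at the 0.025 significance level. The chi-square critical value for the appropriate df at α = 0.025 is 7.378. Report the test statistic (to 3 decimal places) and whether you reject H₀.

5.657; do not reject

Ratio total = 4. Expected counts: 140×1/4 = 35, 140×2/4 = 70, 140×1/4 = 35.
AA: (47 − 35)²/35 = 144/35 = 4.1143
Aa: (60 − 70)²/70 = 100/70 = 1.4286
aa: (33 − 35)²/35 = 4/35 = 0.1143
Sum = 5.657
df = 2. Since 5.657 < 7.378, we do not reject H₀.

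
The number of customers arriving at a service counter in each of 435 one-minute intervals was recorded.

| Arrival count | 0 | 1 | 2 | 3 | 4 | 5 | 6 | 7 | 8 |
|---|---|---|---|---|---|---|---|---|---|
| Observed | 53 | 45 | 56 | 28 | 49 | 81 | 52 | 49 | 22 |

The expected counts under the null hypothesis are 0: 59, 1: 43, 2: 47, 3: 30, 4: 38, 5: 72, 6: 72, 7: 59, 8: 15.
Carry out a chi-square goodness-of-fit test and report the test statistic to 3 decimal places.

17.386

0: (53 − 59)²/59 = 36/59 = 0.6102
1: (45 − 43)²/43 = 4/43 = 0.0930
2: (56 − 47)²/47 = 81/47 = 1.7234
3: (28 − 30)²/30 = 4/30 = 0.1333
4: (49 − 38)²/38 = 121/38 = 3.1842
5: (81 − 72)²/72 = 81/72 = 1.1250
6: (52 − 72)²/72 = 400/72 = 5.5556
7: (49 − 59)²/59 = 100/59 = 1.6949
8: (22 − 15)²/15 = 49/15 = 3.2667
Sum = 17.386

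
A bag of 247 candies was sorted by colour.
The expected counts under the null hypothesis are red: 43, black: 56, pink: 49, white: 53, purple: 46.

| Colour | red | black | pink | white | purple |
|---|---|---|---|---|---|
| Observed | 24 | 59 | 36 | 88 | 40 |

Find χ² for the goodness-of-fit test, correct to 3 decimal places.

35.901

cat         O        E   (O−E)²/E
red        24       43     8.3953
black      59       56     0.1607
pink       36       49     3.4490
white      88       53    23.1132
purple     40       46     0.7826
Sum = 35.901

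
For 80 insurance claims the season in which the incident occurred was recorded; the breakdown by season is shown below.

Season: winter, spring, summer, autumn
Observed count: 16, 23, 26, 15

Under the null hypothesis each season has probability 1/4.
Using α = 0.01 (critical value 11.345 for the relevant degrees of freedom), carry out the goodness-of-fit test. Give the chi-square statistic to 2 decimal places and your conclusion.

Expected count for each of the 4 categories: 80/4 = 20.
cat         O        E   (O−E)²/E
winter     16       20      0.800
spring     23       20      0.450
summer     26       20      1.800
autumn     15       20      1.250
Sum = 4.30
df = 3. Since 4.30 < 11.345, we do not reject H₀.

4.30; do not reject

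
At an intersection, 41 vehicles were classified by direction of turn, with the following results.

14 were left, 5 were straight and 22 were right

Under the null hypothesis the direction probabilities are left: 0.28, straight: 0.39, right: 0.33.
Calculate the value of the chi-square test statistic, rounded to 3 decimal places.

Expected counts E_i = n·p_i: 41×0.28 = 11.48, 41×0.39 = 15.99, 41×0.33 = 13.53.
cat           O        E   (O−E)²/E
left         14    11.48     0.5532
straight      5    15.99     7.5535
right        22    13.53     5.3024
Sum = 13.409

13.409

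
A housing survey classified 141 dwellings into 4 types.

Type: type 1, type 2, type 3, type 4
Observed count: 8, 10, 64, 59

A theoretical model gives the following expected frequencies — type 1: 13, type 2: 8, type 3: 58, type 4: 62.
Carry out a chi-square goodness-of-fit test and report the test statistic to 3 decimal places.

type 1: (8 − 13)²/13 = 25/13 = 1.9231
type 2: (10 − 8)²/8 = 4/8 = 0.5000
type 3: (64 − 58)²/58 = 36/58 = 0.6207
type 4: (59 − 62)²/62 = 9/62 = 0.1452
Sum = 3.189

3.189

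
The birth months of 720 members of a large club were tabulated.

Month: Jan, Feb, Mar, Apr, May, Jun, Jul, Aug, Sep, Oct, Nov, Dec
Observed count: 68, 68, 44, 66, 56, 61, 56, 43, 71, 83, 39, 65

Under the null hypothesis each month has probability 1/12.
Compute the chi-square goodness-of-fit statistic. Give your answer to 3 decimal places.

30.967

Under H₀ each category has probability 1/12, so each expected count is 720/12 = 60.
χ² = (68−60)²/60 + (68−60)²/60 + (44−60)²/60 + (66−60)²/60 + (56−60)²/60 + (61−60)²/60 + (56−60)²/60 + (43−60)²/60 + (71−60)²/60 + (83−60)²/60 + (39−60)²/60 + (65−60)²/60
   = 1.0667 + 1.0667 + 4.2667 + 0.6000 + 0.2667 + 0.0167 + 0.2667 + 4.8167 + 2.0167 + 8.8167 + 7.3500 + 0.4167
Sum = 30.967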